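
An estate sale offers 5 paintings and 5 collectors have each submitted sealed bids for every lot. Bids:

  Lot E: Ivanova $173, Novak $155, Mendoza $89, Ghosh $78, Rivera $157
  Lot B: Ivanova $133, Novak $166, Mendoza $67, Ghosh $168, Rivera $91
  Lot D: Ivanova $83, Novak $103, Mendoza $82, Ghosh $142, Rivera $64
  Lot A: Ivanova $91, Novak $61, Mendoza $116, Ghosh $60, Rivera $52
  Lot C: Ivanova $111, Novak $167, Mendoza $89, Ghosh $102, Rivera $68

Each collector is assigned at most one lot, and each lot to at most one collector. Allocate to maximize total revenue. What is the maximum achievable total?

Max total: $715

Optimal: Ivanova→Lot B ($133), Novak→Lot C ($167), Mendoza→Lot A ($116), Ghosh→Lot D ($142), Rivera→Lot E ($157) — total 133+167+116+142+157 = $715.
Row-greedy (each collector in turn takes its best remaining lot) gives $688, worse by 27.
Next-best assignment: Ivanova→Lot C, Novak→Lot B, Mendoza→Lot A, Ghosh→Lot D, Rivera→Lot E = $692.
Swapping Rivera↔Ghosh (Rivera→Lot D $64, Ghosh→Lot E $78) loses 157.
No other one-to-one assignment exceeds $715.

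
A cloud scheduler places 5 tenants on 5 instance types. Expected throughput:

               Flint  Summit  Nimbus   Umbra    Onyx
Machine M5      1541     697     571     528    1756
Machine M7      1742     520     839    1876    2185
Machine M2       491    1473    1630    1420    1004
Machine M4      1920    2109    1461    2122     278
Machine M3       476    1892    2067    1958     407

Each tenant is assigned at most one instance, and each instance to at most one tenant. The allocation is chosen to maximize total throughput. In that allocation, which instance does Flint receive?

Optimal: Flint→Machine M5 (1541 ops/s), Summit→Machine M4 (2109 ops/s), Nimbus→Machine M2 (1630 ops/s), Umbra→Machine M3 (1958 ops/s), Onyx→Machine M7 (2185 ops/s) — total 1541+2109+1630+1958+2185 = 9423 ops/s.
Row-greedy (each tenant in turn takes its best remaining instance) gives 9074 ops/s, worse by 349.
Swapping Nimbus↔Flint (Nimbus→Machine M5 571 ops/s, Flint→Machine M2 491 ops/s) loses 2109.
Every other assignment is strictly worse.
Flint's own top instance is Machine M4 (1920 ops/s), but forcing Flint→Machine M4 and reassigning the rest optimally gives only 9092 ops/s — worse by 331.

Flint receives Machine M5.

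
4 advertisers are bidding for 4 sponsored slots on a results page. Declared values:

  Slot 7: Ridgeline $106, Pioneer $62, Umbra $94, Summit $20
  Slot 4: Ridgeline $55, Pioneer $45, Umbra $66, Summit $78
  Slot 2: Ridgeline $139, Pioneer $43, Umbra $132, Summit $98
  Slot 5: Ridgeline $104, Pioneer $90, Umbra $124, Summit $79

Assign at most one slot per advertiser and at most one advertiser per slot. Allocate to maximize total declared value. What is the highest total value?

Max total: $406

Optimal: Ridgeline→Slot 7 ($106), Pioneer→Slot 5 ($90), Umbra→Slot 2 ($132), Summit→Slot 4 ($78) — total 106+90+132+78 = $406.
Next-best assignment: Ridgeline→Slot 2, Pioneer→Slot 7, Umbra→Slot 5, Summit→Slot 4 = $403.
Swapping Umbra↔Summit (Umbra→Slot 4 $66, Summit→Slot 2 $98) loses 46.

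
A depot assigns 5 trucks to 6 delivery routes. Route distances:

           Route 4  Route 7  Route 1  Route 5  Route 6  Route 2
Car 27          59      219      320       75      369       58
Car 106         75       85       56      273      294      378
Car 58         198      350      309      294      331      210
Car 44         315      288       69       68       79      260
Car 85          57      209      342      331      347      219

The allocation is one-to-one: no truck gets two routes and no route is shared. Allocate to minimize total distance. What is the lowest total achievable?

Min total: 477 km

Optimal: Car 27→Route 5 (75 km), Car 106→Route 1 (56 km), Car 58→Route 2 (210 km), Car 44→Route 6 (79 km), Car 85→Route 4 (57 km) — total 75+56+210+79+57 = 477 km.
Column-greedy (each route in turn goes to its cheapest remaining truck) gives 617 km, worse by 140.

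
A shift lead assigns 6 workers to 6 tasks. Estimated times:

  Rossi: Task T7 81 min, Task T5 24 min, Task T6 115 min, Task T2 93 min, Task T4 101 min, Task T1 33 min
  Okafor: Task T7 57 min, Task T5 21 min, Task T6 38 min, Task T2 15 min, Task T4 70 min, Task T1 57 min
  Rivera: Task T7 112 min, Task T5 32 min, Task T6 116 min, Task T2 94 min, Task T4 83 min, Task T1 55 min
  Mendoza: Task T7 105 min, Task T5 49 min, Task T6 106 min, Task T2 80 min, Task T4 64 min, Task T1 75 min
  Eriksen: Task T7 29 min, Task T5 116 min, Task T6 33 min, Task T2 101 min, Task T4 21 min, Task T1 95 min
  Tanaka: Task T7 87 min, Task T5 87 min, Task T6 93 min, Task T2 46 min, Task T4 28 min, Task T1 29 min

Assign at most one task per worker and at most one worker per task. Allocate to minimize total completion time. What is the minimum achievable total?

Min total: 240 min

Optimal: Rossi→Task T1 (33 min), Okafor→Task T6 (38 min), Rivera→Task T5 (32 min), Mendoza→Task T2 (80 min), Eriksen→Task T7 (29 min), Tanaka→Task T4 (28 min) — total 33+38+32+80+29+28 = 240 min.
Min-entry greedy (repeatedly take the single cheapest remaining cell) gives 310 min, worse by 70.
Next-best assignment: Rossi→Task T1, Okafor→Task T6, Rivera→Task T5, Mendoza→Task T4, Eriksen→Task T7, Tanaka→Task T2 = 242 min.
Swapping Okafor↔Tanaka (Okafor→Task T4 70 min, Tanaka→Task T6 93 min) adds 97.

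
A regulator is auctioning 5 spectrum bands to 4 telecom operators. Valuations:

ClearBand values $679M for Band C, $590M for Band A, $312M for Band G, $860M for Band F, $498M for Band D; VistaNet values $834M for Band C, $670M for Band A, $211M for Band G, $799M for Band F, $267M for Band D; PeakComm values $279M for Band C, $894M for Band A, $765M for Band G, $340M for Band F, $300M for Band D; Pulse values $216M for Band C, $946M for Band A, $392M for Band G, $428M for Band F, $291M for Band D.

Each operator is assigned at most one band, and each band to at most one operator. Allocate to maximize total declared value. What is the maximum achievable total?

Treat this as an assignment problem: match each operator to one band.
Optimal: ClearBand→Band F ($860M), VistaNet→Band C ($834M), PeakComm→Band G ($765M), Pulse→Band A ($946M) — total 860+834+765+946 = $3405M.
Row-greedy (each operator in turn takes its best remaining band) gives $2980M, worse by 425.
Swapping ClearBand↔Pulse (ClearBand→Band A $590M, Pulse→Band F $428M) loses 788.
Every other assignment is strictly worse.

Max total: $3405M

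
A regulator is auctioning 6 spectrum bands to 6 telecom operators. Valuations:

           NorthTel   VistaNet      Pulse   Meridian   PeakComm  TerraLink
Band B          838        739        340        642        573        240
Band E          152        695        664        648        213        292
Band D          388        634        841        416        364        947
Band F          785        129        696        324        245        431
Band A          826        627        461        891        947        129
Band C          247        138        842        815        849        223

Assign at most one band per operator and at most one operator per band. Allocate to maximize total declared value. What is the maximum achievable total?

Treat this as an assignment problem: match each operator to one band.
Optimal: NorthTel→Band B ($838M), VistaNet→Band E ($695M), Pulse→Band F ($696M), Meridian→Band C ($815M), PeakComm→Band A ($947M), TerraLink→Band D ($947M) — total 838+695+696+815+947+947 = $4938M.
Swapping Pulse↔TerraLink (Pulse→Band D $841M, TerraLink→Band F $431M) loses 371.

Maximum total: $4938M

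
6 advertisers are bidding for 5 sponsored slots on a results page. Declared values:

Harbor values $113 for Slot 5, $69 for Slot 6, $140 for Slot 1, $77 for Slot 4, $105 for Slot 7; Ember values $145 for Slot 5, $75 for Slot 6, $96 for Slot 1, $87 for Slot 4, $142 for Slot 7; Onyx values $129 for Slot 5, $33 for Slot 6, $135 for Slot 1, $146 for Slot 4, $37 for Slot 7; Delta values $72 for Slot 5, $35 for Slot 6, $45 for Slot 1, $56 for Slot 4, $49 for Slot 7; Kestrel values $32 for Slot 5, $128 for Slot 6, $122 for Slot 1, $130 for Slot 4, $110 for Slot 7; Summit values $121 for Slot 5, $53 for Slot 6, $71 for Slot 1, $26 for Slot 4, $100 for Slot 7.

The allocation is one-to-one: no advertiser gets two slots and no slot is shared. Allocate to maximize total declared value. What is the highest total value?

Optimal: Summit→Slot 5 ($121), Kestrel→Slot 6 ($128), Harbor→Slot 1 ($140), Onyx→Slot 4 ($146), Ember→Slot 7 ($142) — total 121+128+140+146+142 = $677.
Column-greedy (each slot in turn goes to its best remaining advertiser) gives $659, worse by 18.
Next-best assignment: Ember→Slot 5, Kestrel→Slot 6, Harbor→Slot 1, Onyx→Slot 4, Summit→Slot 7 = $659.
Swapping Summit↔Ember (Summit→Slot 7 $100, Ember→Slot 5 $145) loses 18.
Every other assignment is strictly worse.

Max total: $677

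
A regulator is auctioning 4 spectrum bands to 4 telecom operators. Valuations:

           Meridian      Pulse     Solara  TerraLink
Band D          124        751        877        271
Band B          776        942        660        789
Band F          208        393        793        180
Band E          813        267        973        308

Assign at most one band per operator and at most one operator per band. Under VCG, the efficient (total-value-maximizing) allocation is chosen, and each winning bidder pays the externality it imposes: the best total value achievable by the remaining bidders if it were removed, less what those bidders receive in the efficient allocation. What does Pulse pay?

Pulse pays $84M.

Efficient allocation: Meridian→Band E ($813M), Pulse→Band D ($751M), Solara→Band F ($793M), TerraLink→Band B ($789M); total welfare W = $3146M.
Pulse receives Band D at value $751M, so the others get W − 751 = $2395M.
Without Pulse: best allocation of the remaining 3 bidders over all 4 bands is Meridian→Band E ($813M), Solara→Band D ($877M), TerraLink→Band B ($789M), total $2479M.
VCG payment = (others' best without Pulse) − (others' welfare with Pulse) = 2479 − 2395 = $84M.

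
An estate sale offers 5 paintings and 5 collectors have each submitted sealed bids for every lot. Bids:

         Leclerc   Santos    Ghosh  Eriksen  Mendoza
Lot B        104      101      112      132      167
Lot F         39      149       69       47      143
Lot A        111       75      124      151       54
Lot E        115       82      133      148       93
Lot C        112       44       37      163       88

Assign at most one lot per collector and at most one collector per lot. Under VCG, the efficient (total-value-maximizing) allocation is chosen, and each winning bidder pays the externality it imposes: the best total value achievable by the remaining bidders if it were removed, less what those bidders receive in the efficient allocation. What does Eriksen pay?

Efficient allocation: Leclerc→Lot A ($111), Santos→Lot F ($149), Ghosh→Lot E ($133), Eriksen→Lot C ($163), Mendoza→Lot B ($167); total welfare W = $723.
Eriksen receives Lot C at value $163, so the others get W − 163 = $560.
Without Eriksen: best allocation of the remaining 4 bidders over all 5 lots is Leclerc→Lot C ($112), Santos→Lot F ($149), Ghosh→Lot E ($133), Mendoza→Lot B ($167), total $561.
VCG payment = (others' best without Eriksen) − (others' welfare with Eriksen) = 561 − 560 = $1.

Eriksen pays $1.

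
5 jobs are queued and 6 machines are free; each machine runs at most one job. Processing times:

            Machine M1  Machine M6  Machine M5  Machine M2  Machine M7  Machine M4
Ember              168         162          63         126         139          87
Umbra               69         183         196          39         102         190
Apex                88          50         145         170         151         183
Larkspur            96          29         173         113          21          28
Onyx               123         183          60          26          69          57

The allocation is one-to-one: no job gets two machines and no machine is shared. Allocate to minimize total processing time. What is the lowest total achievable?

Optimal: Ember→Machine M5 (63 min), Umbra→Machine M1 (69 min), Apex→Machine M6 (50 min), Larkspur→Machine M7 (21 min), Onyx→Machine M2 (26 min) — total 63+69+50+21+26 = 229 min.
Row-greedy (each job in turn takes its cheapest remaining machine) gives 230 min, worse by 1.
Swapping Umbra↔Onyx (Umbra→Machine M2 39 min, Onyx→Machine M1 123 min) adds 67.
Checked against all permutations: 229 min is optimal.

Min total: 229 min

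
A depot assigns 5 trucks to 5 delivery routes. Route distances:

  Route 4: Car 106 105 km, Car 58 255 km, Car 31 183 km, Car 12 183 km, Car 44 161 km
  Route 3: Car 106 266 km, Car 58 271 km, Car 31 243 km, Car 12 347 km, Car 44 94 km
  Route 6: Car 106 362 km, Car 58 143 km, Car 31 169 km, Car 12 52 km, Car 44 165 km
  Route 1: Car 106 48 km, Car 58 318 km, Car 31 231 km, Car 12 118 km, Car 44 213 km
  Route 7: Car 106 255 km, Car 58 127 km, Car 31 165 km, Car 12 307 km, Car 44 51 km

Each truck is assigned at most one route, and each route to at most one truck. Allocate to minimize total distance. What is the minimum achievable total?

Minimum total: 504 km

Optimal: Car 106→Route 1 (48 km), Car 58→Route 7 (127 km), Car 31→Route 4 (183 km), Car 12→Route 6 (52 km), Car 44→Route 3 (94 km) — total 48+127+183+52+94 = 504 km.
Next-best assignment: Car 106→Route 1, Car 58→Route 3, Car 31→Route 4, Car 12→Route 6, Car 44→Route 7 = 605 km.
Swapping Car 58↔Car 106 (Car 58→Route 1 318 km, Car 106→Route 7 255 km) adds 398.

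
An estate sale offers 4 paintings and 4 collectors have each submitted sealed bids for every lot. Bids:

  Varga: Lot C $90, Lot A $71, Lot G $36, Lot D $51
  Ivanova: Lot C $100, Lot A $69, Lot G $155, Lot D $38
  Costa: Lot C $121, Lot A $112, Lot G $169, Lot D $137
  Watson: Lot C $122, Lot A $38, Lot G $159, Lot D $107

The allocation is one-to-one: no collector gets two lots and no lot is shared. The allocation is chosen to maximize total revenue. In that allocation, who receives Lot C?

Optimal: Varga→Lot A ($71), Ivanova→Lot G ($155), Costa→Lot D ($137), Watson→Lot C ($122) — total 71+155+137+122 = $485.
Row-greedy (each collector in turn takes its best remaining lot) gives $420, worse by 65.
Watson's own top lot is Lot G ($159), but forcing Watson→Lot G and reassigning the rest optimally gives only $467 — worse by 18.

Watson receives Lot C.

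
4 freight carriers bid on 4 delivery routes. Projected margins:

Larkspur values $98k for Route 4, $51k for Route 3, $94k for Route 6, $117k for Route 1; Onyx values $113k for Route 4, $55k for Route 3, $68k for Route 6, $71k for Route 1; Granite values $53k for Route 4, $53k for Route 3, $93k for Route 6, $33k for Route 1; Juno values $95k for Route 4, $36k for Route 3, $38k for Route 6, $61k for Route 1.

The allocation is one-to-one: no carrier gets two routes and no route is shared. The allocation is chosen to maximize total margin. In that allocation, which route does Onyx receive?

Optimal: Larkspur→Route 1 ($117k), Onyx→Route 3 ($55k), Granite→Route 6 ($93k), Juno→Route 4 ($95k) — total 117+55+93+95 = $360k.
Column-greedy (each route in turn goes to its best remaining carrier) gives $321k, worse by 39.
Onyx's own top route is Route 4 ($113k), but forcing Onyx→Route 4 and reassigning the rest optimally gives only $359k — worse by 1.

Onyx receives Route 3.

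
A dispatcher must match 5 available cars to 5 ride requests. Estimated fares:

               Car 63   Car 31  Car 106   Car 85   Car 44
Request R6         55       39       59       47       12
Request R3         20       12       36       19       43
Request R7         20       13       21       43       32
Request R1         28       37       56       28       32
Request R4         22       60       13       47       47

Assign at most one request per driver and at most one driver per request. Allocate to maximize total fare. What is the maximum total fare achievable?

Maximum total: $257

Optimal: Car 63→Request R6 ($55), Car 31→Request R4 ($60), Car 106→Request R1 ($56), Car 85→Request R7 ($43), Car 44→Request R3 ($43) — total 55+60+56+43+43 = $257.
Max-entry greedy (repeatedly take the single best remaining cell) gives $233, worse by 24.
Next-best assignment: Car 63→Request R1, Car 31→Request R4, Car 106→Request R6, Car 85→Request R7, Car 44→Request R3 = $233.
Every other assignment is strictly worse.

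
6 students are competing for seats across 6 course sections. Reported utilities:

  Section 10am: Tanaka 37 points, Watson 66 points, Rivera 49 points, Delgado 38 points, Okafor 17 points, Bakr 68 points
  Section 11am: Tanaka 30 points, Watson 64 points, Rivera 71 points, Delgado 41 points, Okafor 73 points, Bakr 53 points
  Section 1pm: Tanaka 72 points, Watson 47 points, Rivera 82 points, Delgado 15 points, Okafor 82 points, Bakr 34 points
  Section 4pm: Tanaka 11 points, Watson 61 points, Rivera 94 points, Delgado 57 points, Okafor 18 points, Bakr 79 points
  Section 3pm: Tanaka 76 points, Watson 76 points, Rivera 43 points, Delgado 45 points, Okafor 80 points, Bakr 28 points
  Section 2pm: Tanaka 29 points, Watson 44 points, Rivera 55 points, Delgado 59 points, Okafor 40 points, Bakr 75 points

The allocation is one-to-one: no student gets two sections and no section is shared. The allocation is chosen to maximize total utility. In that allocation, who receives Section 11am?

Optimal: Tanaka→Section 3pm (76 points), Watson→Section 11am (64 points), Rivera→Section 4pm (94 points), Delgado→Section 2pm (59 points), Okafor→Section 1pm (82 points), Bakr→Section 10am (68 points) — total 76+64+94+59+82+68 = 443 points.
Max-entry greedy (repeatedly take the single best remaining cell) gives 434 points, worse by 9.
Next-best assignment: Tanaka→Section 1pm, Watson→Section 3pm, Rivera→Section 4pm, Delgado→Section 2pm, Okafor→Section 11am, Bakr→Section 10am = 442 points.
Watson's own top section is Section 3pm (76 points), but forcing Watson→Section 3pm and reassigning the rest optimally gives only 442 points — worse by 1.

Watson receives Section 11am.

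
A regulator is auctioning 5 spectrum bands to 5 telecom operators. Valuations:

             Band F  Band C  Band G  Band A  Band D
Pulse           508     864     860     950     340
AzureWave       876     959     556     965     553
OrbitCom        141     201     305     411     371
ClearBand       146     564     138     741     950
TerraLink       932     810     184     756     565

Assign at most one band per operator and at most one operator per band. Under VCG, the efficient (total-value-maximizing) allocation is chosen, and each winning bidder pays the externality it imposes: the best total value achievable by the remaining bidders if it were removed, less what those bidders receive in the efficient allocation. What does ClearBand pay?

Efficient allocation: Pulse→Band G ($860M), AzureWave→Band C ($959M), OrbitCom→Band A ($411M), ClearBand→Band D ($950M), TerraLink→Band F ($932M); total welfare W = $4112M.
ClearBand receives Band D at value $950M, so the others get W − 950 = $3162M.
Without ClearBand: best allocation of the remaining 4 bidders over all 5 bands is Pulse→Band A ($950M), AzureWave→Band C ($959M), OrbitCom→Band D ($371M), TerraLink→Band F ($932M), total $3212M.
VCG payment = (others' best without ClearBand) − (others' welfare with ClearBand) = 3212 − 3162 = $50M.

ClearBand pays $50M.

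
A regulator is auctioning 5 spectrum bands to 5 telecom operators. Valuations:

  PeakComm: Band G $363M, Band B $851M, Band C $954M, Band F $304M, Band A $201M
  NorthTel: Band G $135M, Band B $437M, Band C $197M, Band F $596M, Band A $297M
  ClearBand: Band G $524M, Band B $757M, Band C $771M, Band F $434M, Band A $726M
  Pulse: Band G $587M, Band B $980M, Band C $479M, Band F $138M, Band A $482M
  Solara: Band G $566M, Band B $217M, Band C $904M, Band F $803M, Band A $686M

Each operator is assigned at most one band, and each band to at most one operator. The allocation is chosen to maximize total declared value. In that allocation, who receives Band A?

Optimal: PeakComm→Band C ($954M), NorthTel→Band F ($596M), ClearBand→Band A ($726M), Pulse→Band B ($980M), Solara→Band G ($566M) — total 954+596+726+980+566 = $3822M.
Max-entry greedy (repeatedly take the single best remaining cell) gives $3598M, worse by 224.
Every other assignment is strictly worse.
ClearBand's own top band is Band C ($771M), but forcing ClearBand→Band C and reassigning the rest optimally gives only $3491M — worse by 331.

ClearBand receives Band A.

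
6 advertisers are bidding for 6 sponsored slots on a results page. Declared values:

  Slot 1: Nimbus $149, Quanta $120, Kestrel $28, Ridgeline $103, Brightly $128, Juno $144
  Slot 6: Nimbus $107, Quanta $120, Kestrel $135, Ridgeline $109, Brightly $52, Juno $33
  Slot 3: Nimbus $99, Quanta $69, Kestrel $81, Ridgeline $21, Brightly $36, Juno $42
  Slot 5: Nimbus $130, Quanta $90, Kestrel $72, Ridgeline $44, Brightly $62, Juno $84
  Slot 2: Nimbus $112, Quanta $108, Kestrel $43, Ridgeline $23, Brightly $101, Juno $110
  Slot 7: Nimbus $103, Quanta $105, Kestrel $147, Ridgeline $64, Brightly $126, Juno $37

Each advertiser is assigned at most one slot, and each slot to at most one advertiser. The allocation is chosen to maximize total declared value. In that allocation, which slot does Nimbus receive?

Treat this as an assignment problem: match each advertiser to one slot.
Optimal: Nimbus→Slot 5 ($130), Quanta→Slot 3 ($69), Kestrel→Slot 7 ($147), Ridgeline→Slot 6 ($109), Brightly→Slot 2 ($101), Juno→Slot 1 ($144) — total 130+69+147+109+101+144 = $700.
Max-entry greedy (repeatedly take the single best remaining cell) gives $609, worse by 91.
No other one-to-one assignment exceeds $700.
Nimbus's own top slot is Slot 1 ($149), but forcing Nimbus→Slot 1 and reassigning the rest optimally gives only $665 — worse by 35.

Nimbus receives Slot 5.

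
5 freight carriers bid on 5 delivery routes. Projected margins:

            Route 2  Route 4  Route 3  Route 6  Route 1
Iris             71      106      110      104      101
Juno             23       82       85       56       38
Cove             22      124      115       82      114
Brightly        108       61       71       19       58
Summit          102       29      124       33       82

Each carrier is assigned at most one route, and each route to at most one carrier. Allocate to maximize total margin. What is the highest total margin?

Maximum total: $532k

Optimal: Iris→Route 6 ($104k), Juno→Route 4 ($82k), Cove→Route 1 ($114k), Brightly→Route 2 ($108k), Summit→Route 3 ($124k) — total 104+82+114+108+124 = $532k.
Max-entry greedy (repeatedly take the single best remaining cell) gives $498k, worse by 34.
Next-best assignment: Iris→Route 1, Juno→Route 6, Cove→Route 4, Brightly→Route 2, Summit→Route 3 = $513k.
Checked against all permutations: $532k is optimal.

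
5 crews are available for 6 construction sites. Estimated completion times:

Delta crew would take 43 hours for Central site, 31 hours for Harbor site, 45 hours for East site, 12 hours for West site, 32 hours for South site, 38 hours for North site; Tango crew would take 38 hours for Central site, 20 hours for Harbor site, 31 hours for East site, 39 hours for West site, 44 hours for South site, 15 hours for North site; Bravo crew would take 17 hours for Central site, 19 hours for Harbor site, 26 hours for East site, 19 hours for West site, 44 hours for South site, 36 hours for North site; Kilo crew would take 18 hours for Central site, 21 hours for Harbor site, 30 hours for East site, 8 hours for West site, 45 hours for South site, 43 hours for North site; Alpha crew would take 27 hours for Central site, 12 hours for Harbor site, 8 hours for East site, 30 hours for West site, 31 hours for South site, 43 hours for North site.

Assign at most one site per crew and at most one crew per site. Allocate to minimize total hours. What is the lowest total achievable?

Minimum total: 72 hours

Optimal: Delta crew→West site (12 hours), Tango crew→North site (15 hours), Bravo crew→Harbor site (19 hours), Kilo crew→Central site (18 hours), Alpha crew→East site (8 hours) — total 12+15+19+18+8 = 72 hours.
Column-greedy (each site in turn goes to its cheapest remaining crew) gives 115 hours, worse by 43.
Swapping Tango crew↔Bravo crew (Tango crew→Harbor site 20 hours, Bravo crew→North site 36 hours) adds 22.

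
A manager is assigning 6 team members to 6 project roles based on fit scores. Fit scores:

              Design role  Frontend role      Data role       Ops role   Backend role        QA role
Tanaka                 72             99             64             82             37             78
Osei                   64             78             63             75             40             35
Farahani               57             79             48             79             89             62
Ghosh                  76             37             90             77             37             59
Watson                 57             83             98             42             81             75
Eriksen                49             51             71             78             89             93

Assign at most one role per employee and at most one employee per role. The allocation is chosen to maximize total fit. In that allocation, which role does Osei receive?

Optimal: Tanaka→Frontend role (99 pts), Osei→Ops role (75 pts), Farahani→Backend role (89 pts), Ghosh→Design role (76 pts), Watson→Data role (98 pts), Eriksen→QA role (93 pts) — total 99+75+89+76+98+93 = 530 pts.
Next-best assignment: Tanaka→Frontend role, Osei→Design role, Farahani→Backend role, Ghosh→Ops role, Watson→Data role, Eriksen→QA role = 520 pts.
Swapping Tanaka↔Ghosh (Tanaka→Design role 72 pts, Ghosh→Frontend role 37 pts) loses 66.
Every other assignment is strictly worse.
Osei's own top role is Frontend role (78 pts), but forcing Osei→Frontend role and reassigning the rest optimally gives only 516 pts — worse by 14.

Osei receives Ops role.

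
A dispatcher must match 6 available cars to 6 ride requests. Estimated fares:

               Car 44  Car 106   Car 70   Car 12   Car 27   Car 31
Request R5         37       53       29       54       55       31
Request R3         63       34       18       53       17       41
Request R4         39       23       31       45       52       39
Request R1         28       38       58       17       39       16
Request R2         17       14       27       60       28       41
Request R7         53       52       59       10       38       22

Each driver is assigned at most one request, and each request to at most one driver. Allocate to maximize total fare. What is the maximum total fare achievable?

Max total: $327

Optimal: Car 44→Request R3 ($63), Car 106→Request R7 ($52), Car 70→Request R1 ($58), Car 12→Request R2 ($60), Car 27→Request R5 ($55), Car 31→Request R4 ($39) — total 63+52+58+60+55+39 = $327.
Column-greedy (each request in turn goes to its best remaining driver) gives $314, worse by 13.
Next-best assignment: Car 44→Request R3, Car 106→Request R7, Car 70→Request R1, Car 12→Request R5, Car 27→Request R4, Car 31→Request R2 = $320.
Swapping Car 12↔Car 106 (Car 12→Request R7 $10, Car 106→Request R2 $14) loses 88.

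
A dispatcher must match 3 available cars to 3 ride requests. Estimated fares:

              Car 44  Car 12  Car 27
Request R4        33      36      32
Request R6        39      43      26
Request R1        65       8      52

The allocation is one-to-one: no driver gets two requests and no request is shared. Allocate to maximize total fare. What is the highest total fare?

This is a one-to-one assignment (maximum-weight bipartite matching).
Optimal: Car 44→Request R1 ($65), Car 12→Request R6 ($43), Car 27→Request R4 ($32) — total 65+43+32 = $140.
Column-greedy (each request in turn goes to its best remaining driver) gives $127, worse by 13.
Swapping Car 44↔Car 12 (Car 44→Request R6 $39, Car 12→Request R1 $8) loses 61.
No other one-to-one assignment exceeds $140.

Max total: $140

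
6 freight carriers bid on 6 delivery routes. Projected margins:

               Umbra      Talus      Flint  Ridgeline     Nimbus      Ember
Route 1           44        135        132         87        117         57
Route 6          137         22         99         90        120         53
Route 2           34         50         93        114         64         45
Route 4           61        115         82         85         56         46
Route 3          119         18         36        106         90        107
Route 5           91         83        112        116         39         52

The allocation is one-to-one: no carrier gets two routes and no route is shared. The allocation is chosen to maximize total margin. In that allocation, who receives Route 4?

Optimal: Umbra→Route 6 ($137k), Talus→Route 4 ($115k), Flint→Route 5 ($112k), Ridgeline→Route 2 ($114k), Nimbus→Route 1 ($117k), Ember→Route 3 ($107k) — total 137+115+112+114+117+107 = $702k.
Row-greedy (each carrier in turn takes its best remaining route) gives $634k, worse by 68.
Next-best assignment: Umbra→Route 6, Talus→Route 4, Flint→Route 2, Ridgeline→Route 5, Nimbus→Route 1, Ember→Route 3 = $685k.
Talus's own top route is Route 1 ($135k), but forcing Talus→Route 1 and reassigning the rest optimally gives only $661k — worse by 41.

Talus receives Route 4.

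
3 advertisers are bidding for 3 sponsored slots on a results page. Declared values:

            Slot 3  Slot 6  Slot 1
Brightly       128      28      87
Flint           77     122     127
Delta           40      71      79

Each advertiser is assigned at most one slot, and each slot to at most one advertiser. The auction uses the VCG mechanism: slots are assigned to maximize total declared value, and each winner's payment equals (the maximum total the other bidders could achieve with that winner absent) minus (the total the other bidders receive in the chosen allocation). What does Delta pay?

Delta pays $5.

Efficient allocation: Brightly→Slot 3 ($128), Flint→Slot 6 ($122), Delta→Slot 1 ($79); total welfare W = $329.
Delta receives Slot 1 at value $79, so the others get W − 79 = $250.
Without Delta: best allocation of the remaining 2 bidders over all 3 slots is Brightly→Slot 3 ($128), Flint→Slot 1 ($127), total $255.
VCG payment = (others' best without Delta) − (others' welfare with Delta) = 255 − 250 = $5.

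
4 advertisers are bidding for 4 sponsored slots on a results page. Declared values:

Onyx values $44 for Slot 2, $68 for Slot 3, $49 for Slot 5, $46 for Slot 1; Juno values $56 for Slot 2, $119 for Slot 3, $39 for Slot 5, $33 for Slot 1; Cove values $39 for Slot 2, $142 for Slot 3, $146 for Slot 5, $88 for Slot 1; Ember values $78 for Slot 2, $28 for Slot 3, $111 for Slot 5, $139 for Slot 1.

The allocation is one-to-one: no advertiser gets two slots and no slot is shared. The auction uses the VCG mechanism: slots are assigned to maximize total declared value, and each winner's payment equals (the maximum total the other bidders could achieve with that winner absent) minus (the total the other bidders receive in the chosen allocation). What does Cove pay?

Efficient allocation: Onyx→Slot 2 ($44), Juno→Slot 3 ($119), Cove→Slot 5 ($146), Ember→Slot 1 ($139); total welfare W = $448.
Cove receives Slot 5 at value $146, so the others get W − 146 = $302.
Without Cove: best allocation of the remaining 3 bidders over all 4 slots is Onyx→Slot 5 ($49), Juno→Slot 3 ($119), Ember→Slot 1 ($139), total $307.
VCG payment = (others' best without Cove) − (others' welfare with Cove) = 307 − 302 = $5.

Cove pays $5.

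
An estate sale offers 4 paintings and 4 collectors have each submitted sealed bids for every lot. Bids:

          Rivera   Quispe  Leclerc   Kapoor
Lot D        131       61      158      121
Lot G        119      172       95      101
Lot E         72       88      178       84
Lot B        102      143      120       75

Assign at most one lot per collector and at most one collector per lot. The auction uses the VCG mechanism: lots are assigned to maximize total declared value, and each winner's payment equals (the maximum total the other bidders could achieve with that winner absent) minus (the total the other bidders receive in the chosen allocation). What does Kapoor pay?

Efficient allocation: Rivera→Lot B ($102), Quispe→Lot G ($172), Leclerc→Lot E ($178), Kapoor→Lot D ($121); total welfare W = $573.
Kapoor receives Lot D at value $121, so the others get W − 121 = $452.
Without Kapoor: best allocation of the remaining 3 bidders over all 4 lots is Rivera→Lot D ($131), Quispe→Lot G ($172), Leclerc→Lot E ($178), total $481.
VCG payment = (others' best without Kapoor) − (others' welfare with Kapoor) = 481 − 452 = $29.

Kapoor pays $29.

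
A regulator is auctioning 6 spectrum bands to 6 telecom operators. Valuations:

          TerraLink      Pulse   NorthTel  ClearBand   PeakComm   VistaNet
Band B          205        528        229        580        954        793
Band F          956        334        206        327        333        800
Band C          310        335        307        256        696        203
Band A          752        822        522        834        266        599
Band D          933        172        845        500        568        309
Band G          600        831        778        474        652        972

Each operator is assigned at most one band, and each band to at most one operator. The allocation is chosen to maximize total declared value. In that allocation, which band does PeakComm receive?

This is a one-to-one assignment (maximum-weight bipartite matching).
Optimal: TerraLink→Band F ($956M), Pulse→Band G ($831M), NorthTel→Band D ($845M), ClearBand→Band A ($834M), PeakComm→Band C ($696M), VistaNet→Band B ($793M) — total 956+831+845+834+696+793 = $4955M.
Max-entry greedy (repeatedly take the single best remaining cell) gives $4896M, worse by 59.
Next-best assignment: TerraLink→Band F, Pulse→Band C, NorthTel→Band D, ClearBand→Band A, PeakComm→Band B, VistaNet→Band G = $4896M.
Swapping VistaNet↔NorthTel (VistaNet→Band D $309M, NorthTel→Band B $229M) loses 1100.
Every other assignment is strictly worse.
PeakComm's own top band is Band B ($954M), but forcing PeakComm→Band B and reassigning the rest optimally gives only $4896M — worse by 59.

PeakComm receives Band C.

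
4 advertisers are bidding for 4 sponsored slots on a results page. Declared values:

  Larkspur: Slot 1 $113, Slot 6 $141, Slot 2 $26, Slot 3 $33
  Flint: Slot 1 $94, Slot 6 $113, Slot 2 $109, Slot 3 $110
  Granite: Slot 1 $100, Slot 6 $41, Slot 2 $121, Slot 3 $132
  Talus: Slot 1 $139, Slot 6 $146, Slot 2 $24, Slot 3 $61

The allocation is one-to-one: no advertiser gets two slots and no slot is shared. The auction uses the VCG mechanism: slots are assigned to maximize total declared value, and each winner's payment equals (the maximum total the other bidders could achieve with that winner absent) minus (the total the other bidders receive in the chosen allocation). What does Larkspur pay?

Larkspur pays $7.

Efficient allocation: Larkspur→Slot 6 ($141), Flint→Slot 2 ($109), Granite→Slot 3 ($132), Talus→Slot 1 ($139); total welfare W = $521.
Larkspur receives Slot 6 at value $141, so the others get W − 141 = $380.
Without Larkspur: best allocation of the remaining 3 bidders over all 4 slots is Flint→Slot 2 ($109), Granite→Slot 3 ($132), Talus→Slot 6 ($146), total $387.
VCG payment = (others' best without Larkspur) − (others' welfare with Larkspur) = 387 − 380 = $7.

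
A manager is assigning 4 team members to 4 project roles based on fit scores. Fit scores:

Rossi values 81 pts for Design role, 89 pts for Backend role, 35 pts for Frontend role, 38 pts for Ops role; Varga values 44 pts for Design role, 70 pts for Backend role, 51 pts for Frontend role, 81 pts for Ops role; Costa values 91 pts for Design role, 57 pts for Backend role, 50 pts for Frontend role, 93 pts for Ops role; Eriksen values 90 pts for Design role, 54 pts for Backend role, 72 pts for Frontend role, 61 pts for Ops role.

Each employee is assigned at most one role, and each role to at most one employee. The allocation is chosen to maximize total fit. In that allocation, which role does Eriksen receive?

Optimal: Rossi→Backend role (89 pts), Varga→Ops role (81 pts), Costa→Design role (91 pts), Eriksen→Frontend role (72 pts) — total 89+81+91+72 = 333 pts.
Max-entry greedy (repeatedly take the single best remaining cell) gives 323 pts, worse by 10.
Checked against all permutations: 333 pts is optimal.
Eriksen's own top role is Design role (90 pts), but forcing Eriksen→Design role and reassigning the rest optimally gives only 323 pts — worse by 10.

Eriksen receives Frontend role.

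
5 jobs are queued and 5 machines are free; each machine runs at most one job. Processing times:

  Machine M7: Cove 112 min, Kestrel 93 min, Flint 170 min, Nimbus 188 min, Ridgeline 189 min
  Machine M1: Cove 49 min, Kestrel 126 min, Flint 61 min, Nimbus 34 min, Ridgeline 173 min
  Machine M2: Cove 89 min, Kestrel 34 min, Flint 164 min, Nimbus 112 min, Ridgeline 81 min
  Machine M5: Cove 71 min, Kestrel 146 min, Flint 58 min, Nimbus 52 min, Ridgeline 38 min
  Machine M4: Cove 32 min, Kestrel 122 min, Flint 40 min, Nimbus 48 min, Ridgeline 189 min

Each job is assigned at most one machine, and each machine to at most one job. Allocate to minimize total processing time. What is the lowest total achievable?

Minimum total: 258 min

This is a one-to-one assignment (minimum-cost bipartite matching).
Optimal: Cove→Machine M7 (112 min), Kestrel→Machine M2 (34 min), Flint→Machine M4 (40 min), Nimbus→Machine M1 (34 min), Ridgeline→Machine M5 (38 min) — total 112+34+40+34+38 = 258 min.
Column-greedy (each machine in turn goes to its cheapest remaining job) gives 298 min, worse by 40.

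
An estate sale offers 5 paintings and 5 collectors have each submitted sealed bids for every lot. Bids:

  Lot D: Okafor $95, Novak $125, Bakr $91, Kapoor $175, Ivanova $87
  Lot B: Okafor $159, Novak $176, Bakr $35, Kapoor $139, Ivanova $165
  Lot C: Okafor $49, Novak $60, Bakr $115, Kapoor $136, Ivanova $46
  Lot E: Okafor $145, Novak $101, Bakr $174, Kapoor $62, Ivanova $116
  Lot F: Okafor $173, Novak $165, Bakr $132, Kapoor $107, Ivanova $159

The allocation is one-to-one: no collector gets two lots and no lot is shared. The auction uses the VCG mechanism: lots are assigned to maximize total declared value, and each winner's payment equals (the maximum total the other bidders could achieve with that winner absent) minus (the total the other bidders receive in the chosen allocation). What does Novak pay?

Novak pays $39.

Efficient allocation: Okafor→Lot F ($173), Novak→Lot D ($125), Bakr→Lot E ($174), Kapoor→Lot C ($136), Ivanova→Lot B ($165); total welfare W = $773.
Novak receives Lot D at value $125, so the others get W − 125 = $648.
Without Novak: best allocation of the remaining 4 bidders over all 5 lots is Okafor→Lot F ($173), Bakr→Lot E ($174), Kapoor→Lot D ($175), Ivanova→Lot B ($165), total $687.
VCG payment = (others' best without Novak) − (others' welfare with Novak) = 687 − 648 = $39.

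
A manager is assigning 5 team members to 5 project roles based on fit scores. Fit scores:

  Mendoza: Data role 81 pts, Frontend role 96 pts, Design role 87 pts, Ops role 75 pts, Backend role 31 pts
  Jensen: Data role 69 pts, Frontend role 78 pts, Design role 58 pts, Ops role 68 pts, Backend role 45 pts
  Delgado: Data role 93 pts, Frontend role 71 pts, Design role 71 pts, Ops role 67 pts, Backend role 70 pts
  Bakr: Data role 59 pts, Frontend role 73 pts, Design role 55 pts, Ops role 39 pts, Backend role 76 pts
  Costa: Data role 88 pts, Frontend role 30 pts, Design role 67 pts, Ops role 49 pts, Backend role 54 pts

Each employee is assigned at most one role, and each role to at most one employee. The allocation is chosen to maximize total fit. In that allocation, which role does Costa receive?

Costa receives Design role.

This is a one-to-one assignment (maximum-weight bipartite matching).
Optimal: Mendoza→Frontend role (96 pts), Jensen→Ops role (68 pts), Delgado→Data role (93 pts), Bakr→Backend role (76 pts), Costa→Design role (67 pts) — total 96+68+93+76+67 = 400 pts.
Row-greedy (each employee in turn takes its best remaining role) gives 361 pts, worse by 39.
Next-best assignment: Mendoza→Frontend role, Jensen→Ops role, Delgado→Design role, Bakr→Backend role, Costa→Data role = 399 pts.
Every other assignment is strictly worse.
Costa's own top role is Data role (88 pts), but forcing Costa→Data role and reassigning the rest optimally gives only 399 pts — worse by 1.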